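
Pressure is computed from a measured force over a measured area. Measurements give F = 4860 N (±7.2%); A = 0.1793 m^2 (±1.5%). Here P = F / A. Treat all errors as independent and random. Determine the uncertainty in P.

Products/powers → add relative errors in quadrature, weighted by exponent:
  (1·δF/F)² = (1×0.0720)² = 0.00518;  (-1·δA/A)² = (-1×0.0150)² = 0.000225
δP/P = √(0.00541) = 0.0735
P = 27110 Pa, so δP = 0.0735 × 27110 = 1990 Pa.

1990 Pa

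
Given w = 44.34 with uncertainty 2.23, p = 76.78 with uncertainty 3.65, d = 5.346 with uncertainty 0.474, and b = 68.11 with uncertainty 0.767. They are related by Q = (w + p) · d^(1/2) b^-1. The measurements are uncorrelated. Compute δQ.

0.238

Let u = w + p = 121.1. δu = √(δw² + δp²) = √(4.97 + 13.3) = 4.28, so δu/u = 0.0353.
Q is then a monomial in u, d, b:
δQ/Q = √((δu/u)² + (½·δd/d)² + (-1·δb/b)²) = √(0.00125 + 0.00197 + 0.000127) = 0.0578
Q = 4.112, so δQ = 0.0578 × 4.112 = 0.238.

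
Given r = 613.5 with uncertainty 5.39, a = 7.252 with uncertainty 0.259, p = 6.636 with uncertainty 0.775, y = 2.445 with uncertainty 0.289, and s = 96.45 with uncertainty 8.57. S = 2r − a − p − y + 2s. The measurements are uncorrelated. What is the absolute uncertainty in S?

Sums and differences: (δS)² = Σ (cᵢ δxᵢ)².
  (2·δr)² = 116;  (δa)² = 0.0671;  (δp)² = 0.601;  (δy)² = 0.0835;  (2·δs)² = 294
δS = √(411) = 20.3

20.3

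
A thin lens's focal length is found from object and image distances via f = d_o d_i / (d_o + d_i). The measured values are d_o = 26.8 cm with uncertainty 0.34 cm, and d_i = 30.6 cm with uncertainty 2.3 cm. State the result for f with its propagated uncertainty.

∂f/∂d_o = (d_i/(d_o+d_i))² = 0.284;  ∂f/∂d_i = (d_o/(d_o+d_i))² = 0.218
δf = √((∂f/∂d_o · δd_o)² + (∂f/∂d_i · δd_i)²) = √(0.00934 + 0.251) = 0.511 cm
f = 14.3 cm.

14.3 ± 0.511 cm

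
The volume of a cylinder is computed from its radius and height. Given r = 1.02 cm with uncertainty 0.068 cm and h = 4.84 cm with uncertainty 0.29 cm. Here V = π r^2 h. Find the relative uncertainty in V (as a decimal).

0.146

Each factor contributes (exponent × relative error)² to (δV/V)²:
  (2·δr/r)² = (2×0.0667)² = 0.0178;  (1·δh/h)² = (1×0.0599)² = 0.00359
δV/V = √(0.0214) = 0.146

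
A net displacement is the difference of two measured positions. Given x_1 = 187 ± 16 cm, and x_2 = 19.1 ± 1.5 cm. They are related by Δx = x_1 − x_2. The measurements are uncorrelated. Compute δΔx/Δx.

Δx is a linear combination, so absolute uncertainties add in quadrature:
  (δx_1)² = 256;  (δx_2)² = 2.25
δΔx = √(258) = 16.1 cm
Δx = 168 cm, so δΔx/Δx = 16.1/168 = 0.0957.

0.0957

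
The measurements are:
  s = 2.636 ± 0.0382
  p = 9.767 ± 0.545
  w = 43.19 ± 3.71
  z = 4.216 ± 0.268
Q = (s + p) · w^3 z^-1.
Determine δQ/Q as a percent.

26.9%

Let u = s + p = 12.40. δu = √(δs² + δp²) = √(0.00146 + 0.297) = 0.546, so δu/u = 0.0440.
Q is then a monomial in u, w, z:
δQ/Q = √((δu/u)² + (3·δw/w)² + (-1·δz/z)²) = √(0.00194 + 0.0664 + 0.00404) = 0.269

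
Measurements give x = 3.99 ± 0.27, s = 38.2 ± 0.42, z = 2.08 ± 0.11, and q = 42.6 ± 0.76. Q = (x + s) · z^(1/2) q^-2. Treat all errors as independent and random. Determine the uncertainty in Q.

0.00154

Let u = x + s = 42.2. δu = √(δx² + δs²) = √(0.0729 + 0.176) = 0.499, so δu/u = 0.0118.
Q is then a monomial in u, z, q:
δQ/Q = √((δu/u)² + (½·δz/z)² + (-2·δq/q)²) = √(0.000140 + 0.000699 + 0.00127) = 0.0460
Q = 0.0335, so δQ = 0.0460 × 0.0335 = 0.00154.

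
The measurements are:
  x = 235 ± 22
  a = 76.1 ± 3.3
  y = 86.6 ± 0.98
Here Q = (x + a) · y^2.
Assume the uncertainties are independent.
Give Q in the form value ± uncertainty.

Let u = x + a = 311. δu = √(δx² + δa²) = √(484 + 10.9) = 22.2, so δu/u = 0.0715.
Q is then a monomial in u, y:
δQ/Q = √((δu/u)² + (2·δy/y)²) = √(0.00511 + 0.000512) = 0.0750
Q = 2.33e+06, so δQ = 0.0750 × 2.33e+06 = 1.75e+05.

(2.33 ± 0.175) × 10^6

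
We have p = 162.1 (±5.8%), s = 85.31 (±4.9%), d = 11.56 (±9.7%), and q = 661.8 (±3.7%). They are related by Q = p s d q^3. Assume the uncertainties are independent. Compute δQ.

Relative error in a monomial: (δQ/Q)² = Σ (nᵢ · δxᵢ/xᵢ)².
  (1·δp/p)² = (1×0.0580)² = 0.00336;  (1·δs/s)² = (1×0.0490)² = 0.00240;  (1·δd/d)² = (1×0.0970)² = 0.00941;  (3·δq/q)² = (3×0.0370)² = 0.0123
δQ/Q = √(0.0275) = 0.166
Q = 4.634e+13, so δQ = 0.166 × 4.634e+13 = 7.68e+12.

7.68e+12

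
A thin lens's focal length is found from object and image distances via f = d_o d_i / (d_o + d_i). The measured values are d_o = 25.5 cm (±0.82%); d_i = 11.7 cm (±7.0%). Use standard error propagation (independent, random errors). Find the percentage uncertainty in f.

∂f/∂d_o = (d_i/(d_o+d_i))² = 0.0989;  ∂f/∂d_i = (d_o/(d_o+d_i))² = 0.470
δf = √((∂f/∂d_o · δd_o)² + (∂f/∂d_i · δd_i)²) = √(0.000428 + 0.148) = 0.385 cm
f = 8.02 cm, so δf/f = 0.385/8.02 = 0.0481.

4.81%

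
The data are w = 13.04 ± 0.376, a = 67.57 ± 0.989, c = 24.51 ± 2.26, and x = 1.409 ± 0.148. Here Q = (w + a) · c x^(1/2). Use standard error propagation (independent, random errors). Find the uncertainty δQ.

Let u = w + a = 80.61. δu = √(δw² + δa²) = √(0.141 + 0.978) = 1.06, so δu/u = 0.0131.
Q is then a monomial in u, c, x:
δQ/Q = √((δu/u)² + (1·δc/c)² + (½·δx/x)²) = √(0.000172 + 0.00850 + 0.00276) = 0.107
Q = 2345, so δQ = 0.107 × 2345 = 251.

251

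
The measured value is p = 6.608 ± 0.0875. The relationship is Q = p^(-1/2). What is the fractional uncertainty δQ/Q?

For a monomial Q ∝ p^(-1/2), fractional errors add in quadrature:
  (−½·δp/p)² = (-0.5×0.0132)² = 4.38e-05
δQ/Q = √(4.38e-05) = 0.00662

0.00662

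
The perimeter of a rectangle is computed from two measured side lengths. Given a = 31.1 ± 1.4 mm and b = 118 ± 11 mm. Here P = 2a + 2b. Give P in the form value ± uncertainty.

298 ± 22.2 mm

P is a linear combination, so absolute uncertainties add in quadrature:
  (2·δa)² = 7.84;  (2·δb)² = 484
δP = √(492) = 22.2 mm
P = 298 mm.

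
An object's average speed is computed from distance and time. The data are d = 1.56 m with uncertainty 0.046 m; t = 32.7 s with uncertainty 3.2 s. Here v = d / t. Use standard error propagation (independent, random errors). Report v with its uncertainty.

Since v is a product/quotient, work with relative uncertainties:
  (1·δd/d)² = (1×0.0295)² = 0.000869;  (-1·δt/t)² = (-1×0.0979)² = 0.00958
δv/v = √(0.0104) = 0.102
v = 0.0477 m/s, so δv = 0.102 × 0.0477 = 0.00488 m/s.

0.0477 ± 0.00488 m/s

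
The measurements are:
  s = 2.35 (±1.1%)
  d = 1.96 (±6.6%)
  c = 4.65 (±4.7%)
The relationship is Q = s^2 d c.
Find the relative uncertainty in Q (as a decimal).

0.0840

Q is a product of powers, so relative uncertainties combine in quadrature:
  (2·δs/s)² = (2×0.0110)² = 0.000484;  (1·δd/d)² = (1×0.0660)² = 0.00436;  (1·δc/c)² = (1×0.0470)² = 0.00221
δQ/Q = √(0.00705) = 0.0840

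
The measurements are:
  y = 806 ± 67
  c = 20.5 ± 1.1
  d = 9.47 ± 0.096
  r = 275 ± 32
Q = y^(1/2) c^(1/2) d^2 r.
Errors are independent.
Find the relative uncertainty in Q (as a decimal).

0.128

Each factor contributes (exponent × relative error)² to (δQ/Q)²:
  (½·δy/y)² = (0.5×0.0831)² = 0.00173;  (½·δc/c)² = (0.5×0.0537)² = 0.000720;  (2·δd/d)² = (2×0.0101)² = 0.000411;  (1·δr/r)² = (1×0.116)² = 0.0135
δQ/Q = √(0.0164) = 0.128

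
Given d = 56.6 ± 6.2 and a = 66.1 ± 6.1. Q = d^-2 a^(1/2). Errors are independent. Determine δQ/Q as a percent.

Relative error in a monomial: (δQ/Q)² = Σ (nᵢ · δxᵢ/xᵢ)².
  (-2·δd/d)² = (-2×0.110)² = 0.0480;  (½·δa/a)² = (0.5×0.0923)² = 0.00213
δQ/Q = √(0.0501) = 0.224

22.4%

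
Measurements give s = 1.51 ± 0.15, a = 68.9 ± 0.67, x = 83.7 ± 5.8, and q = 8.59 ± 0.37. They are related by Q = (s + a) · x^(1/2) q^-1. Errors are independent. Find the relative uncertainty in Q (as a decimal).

0.0561

Let u = s + a = 70.4. δu = √(δs² + δa²) = √(0.0225 + 0.449) = 0.687, so δu/u = 0.00975.
Q is then a monomial in u, x, q:
δQ/Q = √((δu/u)² + (½·δx/x)² + (-1·δq/q)²) = √(9.51e-05 + 0.00120 + 0.00186) = 0.0561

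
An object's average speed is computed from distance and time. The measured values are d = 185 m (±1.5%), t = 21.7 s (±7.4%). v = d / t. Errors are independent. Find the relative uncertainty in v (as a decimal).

For a monomial v ∝ d, t^-1, fractional errors add in quadrature:
  (1·δd/d)² = (1×0.0150)² = 0.000225;  (-1·δt/t)² = (-1×0.0740)² = 0.00548
δv/v = √(0.00570) = 0.0755

0.0755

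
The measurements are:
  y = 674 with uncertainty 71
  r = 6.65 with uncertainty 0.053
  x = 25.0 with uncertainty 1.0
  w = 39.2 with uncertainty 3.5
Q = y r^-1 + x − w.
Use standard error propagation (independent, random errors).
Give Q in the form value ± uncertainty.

Let p = y·r^-1 = 101. δp/p = √((1·δy/y)² + (-1·δr/r)²) = √(0.0111 + 6.35e-05) = 0.106, so δp = 10.7.
Q = p + x − w: δQ = √(δp² + δx² + δw²) = √(115 + 1.00 + 12.2) = 11.3
Q = 87.2.

87.2 ± 11.3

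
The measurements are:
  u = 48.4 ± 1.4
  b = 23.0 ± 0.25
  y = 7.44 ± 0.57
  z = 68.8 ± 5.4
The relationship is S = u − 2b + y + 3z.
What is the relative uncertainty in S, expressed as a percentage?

7.53%

S is a linear combination, so absolute uncertainties add in quadrature:
  (δu)² = 1.96;  (2·δb)² = 0.250;  (δy)² = 0.325;  (3·δz)² = 262
δS = √(265) = 16.3
S = 216, so δS/S = 16.3/216 = 0.0753.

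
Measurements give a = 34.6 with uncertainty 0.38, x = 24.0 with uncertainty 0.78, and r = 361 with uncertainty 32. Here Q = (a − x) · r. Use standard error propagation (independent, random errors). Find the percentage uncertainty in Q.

Let u = a − x = 10.6. δu = √(δa² + δx²) = √(0.144 + 0.608) = 0.868, so δu/u = 0.0819.
Q is then a monomial in u, r:
δQ/Q = √((δu/u)² + (1·δr/r)²) = √(0.00670 + 0.00786) = 0.121

12.1%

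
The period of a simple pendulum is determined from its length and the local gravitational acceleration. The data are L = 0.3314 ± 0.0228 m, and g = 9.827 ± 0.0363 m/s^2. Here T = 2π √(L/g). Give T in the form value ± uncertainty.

Each factor contributes (exponent × relative error)² to (δT/T)²:
  (½·δL/L)² = (0.5×0.0688)² = 0.00118;  (−½·δg/g)² = (-0.5×0.00369)² = 3.41e-06
δT/T = √(0.00119) = 0.0344
T = 1.154 s, so δT = 0.0344 × 1.154 = 0.0397 s.

1.154 ± 0.0397 s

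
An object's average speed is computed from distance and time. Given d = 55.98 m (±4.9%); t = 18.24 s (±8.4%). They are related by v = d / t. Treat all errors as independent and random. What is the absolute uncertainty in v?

Products/powers → add relative errors in quadrature, weighted by exponent:
  (1·δd/d)² = (1×0.0490)² = 0.00240;  (-1·δt/t)² = (-1×0.0840)² = 0.00706
δv/v = √(0.00946) = 0.0972
v = 3.069 m/s, so δv = 0.0972 × 3.069 = 0.298 m/s.

0.298 m/s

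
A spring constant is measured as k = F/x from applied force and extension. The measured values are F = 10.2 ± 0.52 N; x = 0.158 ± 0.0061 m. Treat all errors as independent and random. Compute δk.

4.13 N/m

k is a product of powers, so relative uncertainties combine in quadrature:
  (1·δF/F)² = (1×0.0510)² = 0.00260;  (-1·δx/x)² = (-1×0.0386)² = 0.00149
δk/k = √(0.00409) = 0.0639
k = 64.6 N/m, so δk = 0.0639 × 64.6 = 4.13 N/m.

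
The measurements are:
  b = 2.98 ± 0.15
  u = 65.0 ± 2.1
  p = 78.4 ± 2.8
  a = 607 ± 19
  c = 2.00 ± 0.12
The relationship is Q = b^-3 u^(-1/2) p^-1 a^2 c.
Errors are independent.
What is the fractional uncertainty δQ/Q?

0.178

Products/powers → add relative errors in quadrature, weighted by exponent:
  (-3·δb/b)² = (-3×0.0503)² = 0.0228;  (−½·δu/u)² = (-0.5×0.0323)² = 0.000261;  (-1·δp/p)² = (-1×0.0357)² = 0.00128;  (2·δa/a)² = (2×0.0313)² = 0.00392;  (1·δc/c)² = (1×0.0600)² = 0.00360
δQ/Q = √(0.0319) = 0.178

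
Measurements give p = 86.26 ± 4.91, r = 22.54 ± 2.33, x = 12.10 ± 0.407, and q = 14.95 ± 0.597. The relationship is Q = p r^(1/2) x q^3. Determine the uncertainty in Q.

2.42e+06

Since Q is a product/quotient, work with relative uncertainties:
  (1·δp/p)² = (1×0.0569)² = 0.00324;  (½·δr/r)² = (0.5×0.103)² = 0.00267;  (1·δx/x)² = (1×0.0336)² = 0.00113;  (3·δq/q)² = (3×0.0399)² = 0.0144
δQ/Q = √(0.0214) = 0.146
Q = 1.656e+07, so δQ = 0.146 × 1.656e+07 = 2.42e+06.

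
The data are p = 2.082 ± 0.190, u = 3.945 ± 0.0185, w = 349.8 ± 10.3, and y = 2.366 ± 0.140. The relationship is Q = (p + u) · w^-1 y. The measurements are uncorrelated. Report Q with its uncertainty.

0.04077 ± 0.00299

Let h = p + u = 6.027. δh = √(δp² + δu²) = √(0.0361 + 0.000342) = 0.191, so δh/h = 0.0317.
Q is then a monomial in h, w, y:
δQ/Q = √((δh/h)² + (-1·δw/w)² + (1·δy/y)²) = √(0.00100 + 0.000867 + 0.00350) = 0.0733
Q = 0.04077, so δQ = 0.0733 × 0.04077 = 0.00299.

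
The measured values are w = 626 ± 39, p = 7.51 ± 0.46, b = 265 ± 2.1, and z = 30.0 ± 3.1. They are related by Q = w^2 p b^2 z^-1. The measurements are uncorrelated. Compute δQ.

Since Q is a product/quotient, work with relative uncertainties:
  (2·δw/w)² = (2×0.0623)² = 0.0155;  (1·δp/p)² = (1×0.0613)² = 0.00375;  (2·δb/b)² = (2×0.00792)² = 0.000251;  (-1·δz/z)² = (-1×0.103)² = 0.0107
δQ/Q = √(0.0302) = 0.174
Q = 6.89e+09, so δQ = 0.174 × 6.89e+09 = 1.2e+09.

1.2e+09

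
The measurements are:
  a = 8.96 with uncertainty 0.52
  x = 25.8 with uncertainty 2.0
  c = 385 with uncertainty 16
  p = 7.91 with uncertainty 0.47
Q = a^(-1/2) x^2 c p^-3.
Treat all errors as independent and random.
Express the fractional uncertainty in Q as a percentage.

Relative error in a monomial: (δQ/Q)² = Σ (nᵢ · δxᵢ/xᵢ)².
  (−½·δa/a)² = (-0.5×0.0580)² = 0.000842;  (2·δx/x)² = (2×0.0775)² = 0.0240;  (1·δc/c)² = (1×0.0416)² = 0.00173;  (-3·δp/p)² = (-3×0.0594)² = 0.0318
δQ/Q = √(0.0584) = 0.242

24.2%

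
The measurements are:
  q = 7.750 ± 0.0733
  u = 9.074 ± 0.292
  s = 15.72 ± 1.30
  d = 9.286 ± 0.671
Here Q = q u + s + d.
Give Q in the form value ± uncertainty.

Let p = q·u = 70.32. δp/p = √((1·δq/q)² + (1·δu/u)²) = √(8.95e-05 + 0.00104) = 0.0335, so δp = 2.36.
Q = p + s + d: δQ = √(δp² + δs² + δd²) = √(5.56 + 1.69 + 0.450) = 2.78
Q = 95.33.

95.33 ± 2.78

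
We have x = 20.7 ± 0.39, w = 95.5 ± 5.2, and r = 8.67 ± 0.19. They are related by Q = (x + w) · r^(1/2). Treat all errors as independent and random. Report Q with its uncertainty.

342 ± 15.8

Let u = x + w = 116. δu = √(δx² + δw²) = √(0.152 + 27.0) = 5.21, so δu/u = 0.0449.
Q is then a monomial in u, r:
δQ/Q = √((δu/u)² + (½·δr/r)²) = √(0.00201 + 0.000120) = 0.0462
Q = 342, so δQ = 0.0462 × 342 = 15.8.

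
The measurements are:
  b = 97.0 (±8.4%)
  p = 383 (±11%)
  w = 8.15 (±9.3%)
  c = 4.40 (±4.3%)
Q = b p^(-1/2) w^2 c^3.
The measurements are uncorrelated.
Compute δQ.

6940

Relative error in a monomial: (δQ/Q)² = Σ (nᵢ · δxᵢ/xᵢ)².
  (1·δb/b)² = (1×0.0840)² = 0.00706;  (−½·δp/p)² = (-0.5×0.110)² = 0.00302;  (2·δw/w)² = (2×0.0930)² = 0.0346;  (3·δc/c)² = (3×0.0430)² = 0.0166
δQ/Q = √(0.0613) = 0.248
Q = 28000, so δQ = 0.248 × 28000 = 6940.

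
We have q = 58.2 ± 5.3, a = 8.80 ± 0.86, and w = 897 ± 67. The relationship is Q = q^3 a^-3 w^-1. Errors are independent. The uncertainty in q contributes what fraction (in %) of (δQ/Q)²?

44.9%

(δQ/Q)² = (3·δq/q)² + (-3·δa/a)² + (-1·δw/w)²
  q term: (3×0.0911)² = 0.0746
  a term: (-3×0.0977)² = 0.0860
  w term: (-1×0.0747)² = 0.00558
Total = 0.166. Share from q = 0.0746/0.166 = 0.449.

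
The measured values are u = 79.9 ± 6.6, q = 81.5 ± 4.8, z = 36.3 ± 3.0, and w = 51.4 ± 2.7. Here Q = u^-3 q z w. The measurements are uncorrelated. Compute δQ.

Q is a product of powers, so relative uncertainties combine in quadrature:
  (-3·δu/u)² = (-3×0.0826)² = 0.0614;  (1·δq/q)² = (1×0.0589)² = 0.00347;  (1·δz/z)² = (1×0.0826)² = 0.00683;  (1·δw/w)² = (1×0.0525)² = 0.00276
δQ/Q = √(0.0745) = 0.273
Q = 0.298, so δQ = 0.273 × 0.298 = 0.0814.

0.0814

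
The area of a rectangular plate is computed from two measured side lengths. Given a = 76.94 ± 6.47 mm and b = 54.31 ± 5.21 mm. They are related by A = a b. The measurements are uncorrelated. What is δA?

Relative error in a monomial: (δA/A)² = Σ (nᵢ · δxᵢ/xᵢ)².
  (1·δa/a)² = (1×0.0841)² = 0.00707;  (1·δb/b)² = (1×0.0959)² = 0.00920
δA/A = √(0.0163) = 0.128
A = 4179 mm^2, so δA = 0.128 × 4179 = 533 mm^2.

533 mm^2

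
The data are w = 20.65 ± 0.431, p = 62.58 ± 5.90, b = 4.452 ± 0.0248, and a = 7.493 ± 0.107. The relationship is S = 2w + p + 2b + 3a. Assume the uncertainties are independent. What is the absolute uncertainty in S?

S is a linear combination, so absolute uncertainties add in quadrature:
  (2·δw)² = 0.743;  (δp)² = 34.8;  (2·δb)² = 0.00246;  (3·δa)² = 0.103
δS = √(35.7) = 5.97

5.97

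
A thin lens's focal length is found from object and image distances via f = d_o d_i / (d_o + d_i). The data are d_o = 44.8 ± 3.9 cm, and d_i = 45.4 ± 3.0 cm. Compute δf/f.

∂f/∂d_o = (d_i/(d_o+d_i))² = 0.253;  ∂f/∂d_i = (d_o/(d_o+d_i))² = 0.247
δf = √((∂f/∂d_o · δd_o)² + (∂f/∂d_i · δd_i)²) = √(0.976 + 0.548) = 1.23 cm
f = 22.5 cm, so δf/f = 1.23/22.5 = 0.0547.

0.0547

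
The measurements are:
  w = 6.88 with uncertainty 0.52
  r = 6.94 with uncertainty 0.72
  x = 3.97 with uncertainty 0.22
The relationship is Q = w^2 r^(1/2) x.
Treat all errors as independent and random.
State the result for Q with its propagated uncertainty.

495 ± 83.7

For a monomial Q ∝ w^2, r^(1/2), x, fractional errors add in quadrature:
  (2·δw/w)² = (2×0.0756)² = 0.0229;  (½·δr/r)² = (0.5×0.104)² = 0.00269;  (1·δx/x)² = (1×0.0554)² = 0.00307
δQ/Q = √(0.0286) = 0.169
Q = 495, so δQ = 0.169 × 495 = 83.7.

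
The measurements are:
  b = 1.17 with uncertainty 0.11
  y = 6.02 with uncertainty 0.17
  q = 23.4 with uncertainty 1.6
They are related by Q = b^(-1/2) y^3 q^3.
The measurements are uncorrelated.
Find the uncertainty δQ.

Products/powers → add relative errors in quadrature, weighted by exponent:
  (−½·δb/b)² = (-0.5×0.0940)² = 0.00221;  (3·δy/y)² = (3×0.0282)² = 0.00718;  (3·δq/q)² = (3×0.0684)² = 0.0421
δQ/Q = √(0.0515) = 0.227
Q = 2.58e+06, so δQ = 0.227 × 2.58e+06 = 5.86e+05.

5.86e+05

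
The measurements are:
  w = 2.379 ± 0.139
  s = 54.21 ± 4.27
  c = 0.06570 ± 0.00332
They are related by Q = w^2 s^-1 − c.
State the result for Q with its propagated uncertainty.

Let p = w^2·s^-1 = 0.1044. δp/p = √((2·δw/w)² + (-1·δs/s)²) = √(0.0137 + 0.00620) = 0.141, so δp = 0.0147.
Q = p − c: δQ = √(δp² + δc²) = √(0.000216 + 1.1e-05) = 0.0151
Q = 0.03870.

0.03870 ± 0.0151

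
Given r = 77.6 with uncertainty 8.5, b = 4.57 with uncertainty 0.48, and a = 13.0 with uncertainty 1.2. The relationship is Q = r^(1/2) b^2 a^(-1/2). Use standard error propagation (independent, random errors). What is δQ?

For a monomial Q ∝ r^(1/2), b^2, a^(-1/2), fractional errors add in quadrature:
  (½·δr/r)² = (0.5×0.110)² = 0.00300;  (2·δb/b)² = (2×0.105)² = 0.0441;  (−½·δa/a)² = (-0.5×0.0923)² = 0.00213
δQ/Q = √(0.0493) = 0.222
Q = 51.0, so δQ = 0.222 × 51.0 = 11.3.

11.3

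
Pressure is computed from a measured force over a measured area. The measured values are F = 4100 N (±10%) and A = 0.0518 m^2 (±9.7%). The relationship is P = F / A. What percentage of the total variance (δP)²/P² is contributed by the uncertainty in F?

(δP/P)² = (1·δF/F)² + (-1·δA/A)²
  F term: (1×0.100)² = 0.0100
  A term: (-1×0.0970)² = 0.00941
Total = 0.0194. Share from F = 0.0100/0.0194 = 0.515.

51.5%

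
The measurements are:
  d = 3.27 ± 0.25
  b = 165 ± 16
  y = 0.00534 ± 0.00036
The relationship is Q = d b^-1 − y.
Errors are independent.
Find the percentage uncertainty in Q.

17.1%

Let p = d·b^-1 = 0.0198. δp/p = √((1·δd/d)² + (-1·δb/b)²) = √(0.00584 + 0.00940) = 0.123, so δp = 0.00245.
Q = p − y: δQ = √(δp² + δy²) = √(5.99e-06 + 1.3e-07) = 0.00247
Q = 0.0145, so δQ/Q = 0.00247/0.0145 = 0.171.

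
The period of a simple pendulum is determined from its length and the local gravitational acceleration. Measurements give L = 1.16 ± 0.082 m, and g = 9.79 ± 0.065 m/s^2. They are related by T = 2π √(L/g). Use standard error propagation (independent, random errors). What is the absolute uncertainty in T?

Relative error in a monomial: (δT/T)² = Σ (nᵢ · δxᵢ/xᵢ)².
  (½·δL/L)² = (0.5×0.0707)² = 0.00125;  (−½·δg/g)² = (-0.5×0.00664)² = 1.1e-05
δT/T = √(0.00126) = 0.0355
T = 2.16 s, so δT = 0.0355 × 2.16 = 0.0768 s.

0.0768 s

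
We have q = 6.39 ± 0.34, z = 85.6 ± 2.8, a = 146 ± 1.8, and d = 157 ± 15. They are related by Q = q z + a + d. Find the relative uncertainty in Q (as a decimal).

0.0439

Let p = q·z = 547. δp/p = √((1·δq/q)² + (1·δz/z)²) = √(0.00283 + 0.00107) = 0.0625, so δp = 34.2.
Q = p + a + d: δQ = √(δp² + δa² + δd²) = √(1170 + 3.24 + 225) = 37.4
Q = 850, so δQ/Q = 37.4/850 = 0.0439.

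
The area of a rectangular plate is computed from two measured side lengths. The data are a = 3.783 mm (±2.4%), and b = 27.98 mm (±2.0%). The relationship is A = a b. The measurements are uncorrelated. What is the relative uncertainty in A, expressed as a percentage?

For a monomial A ∝ a, b, fractional errors add in quadrature:
  (1·δa/a)² = (1×0.0240)² = 0.000576;  (1·δb/b)² = (1×0.0200)² = 0.000400
δA/A = √(0.000976) = 0.0312

3.12%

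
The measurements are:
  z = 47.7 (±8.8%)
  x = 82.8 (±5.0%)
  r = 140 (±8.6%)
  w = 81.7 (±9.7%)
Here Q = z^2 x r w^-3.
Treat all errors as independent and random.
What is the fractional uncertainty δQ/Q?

For a monomial Q ∝ z^2, x, r, w^-3, fractional errors add in quadrature:
  (2·δz/z)² = (2×0.0880)² = 0.0310;  (1·δx/x)² = (1×0.0500)² = 0.00250;  (1·δr/r)² = (1×0.0860)² = 0.00740;  (-3·δw/w)² = (-3×0.0970)² = 0.0847
δQ/Q = √(0.126) = 0.354

0.354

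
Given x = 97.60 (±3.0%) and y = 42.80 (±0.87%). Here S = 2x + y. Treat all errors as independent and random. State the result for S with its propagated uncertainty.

S is a linear combination, so absolute uncertainties add in quadrature:
  (2·δx)² = 34.3;  (δy)² = 0.139
δS = √(34.4) = 5.87
S = 238.0.

238.0 ± 5.87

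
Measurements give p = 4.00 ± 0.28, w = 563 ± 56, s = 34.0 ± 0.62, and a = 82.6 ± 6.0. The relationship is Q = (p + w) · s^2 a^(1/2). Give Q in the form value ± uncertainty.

(5.96 ± 0.663) × 10^6

Let u = p + w = 567. δu = √(δp² + δw²) = √(0.0784 + 3140) = 56.0, so δu/u = 0.0988.
Q is then a monomial in u, s, a:
δQ/Q = √((δu/u)² + (2·δs/s)² + (½·δa/a)²) = √(0.00975 + 0.00133 + 0.00132) = 0.111
Q = 5.96e+06, so δQ = 0.111 × 5.96e+06 = 6.63e+05.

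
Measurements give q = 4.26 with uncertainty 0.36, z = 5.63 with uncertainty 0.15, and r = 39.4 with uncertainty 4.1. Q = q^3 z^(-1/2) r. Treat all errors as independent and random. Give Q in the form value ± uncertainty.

1280 ± 352

Since Q is a product/quotient, work with relative uncertainties:
  (3·δq/q)² = (3×0.0845)² = 0.0643;  (−½·δz/z)² = (-0.5×0.0266)² = 0.000177;  (1·δr/r)² = (1×0.104)² = 0.0108
δQ/Q = √(0.0753) = 0.274
Q = 1280, so δQ = 0.274 × 1280 = 352.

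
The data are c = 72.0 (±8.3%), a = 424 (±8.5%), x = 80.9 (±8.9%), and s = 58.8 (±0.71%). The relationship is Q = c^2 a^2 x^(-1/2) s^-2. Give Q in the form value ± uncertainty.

For a monomial Q ∝ c^2, a^2, x^(-1/2), s^-2, fractional errors add in quadrature:
  (2·δc/c)² = (2×0.0830)² = 0.0276;  (2·δa/a)² = (2×0.0850)² = 0.0289;  (−½·δx/x)² = (-0.5×0.0890)² = 0.00198;  (-2·δs/s)² = (-2×0.00710)² = 0.000202
δQ/Q = √(0.0586) = 0.242
Q = 30000, so δQ = 0.242 × 30000 = 7260.

30000 ± 7260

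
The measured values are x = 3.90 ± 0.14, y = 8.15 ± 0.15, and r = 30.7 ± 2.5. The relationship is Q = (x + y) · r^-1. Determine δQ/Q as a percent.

8.32%

Let u = x + y = 12.1. δu = √(δx² + δy²) = √(0.0196 + 0.0225) = 0.205, so δu/u = 0.0170.
Q is then a monomial in u, r:
δQ/Q = √((δu/u)² + (-1·δr/r)²) = √(0.000290 + 0.00663) = 0.0832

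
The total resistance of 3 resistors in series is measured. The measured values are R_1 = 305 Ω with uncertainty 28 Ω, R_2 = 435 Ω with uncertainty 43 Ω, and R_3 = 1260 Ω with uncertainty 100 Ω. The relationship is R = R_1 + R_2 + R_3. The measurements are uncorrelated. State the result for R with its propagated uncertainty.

R is a linear combination, so absolute uncertainties add in quadrature:
  (δR_1)² = 784;  (δR_2)² = 1850;  (δR_3)² = 10000
δR = √(12600) = 112 Ω
R = 2000 Ω.

2000 ± 112 Ω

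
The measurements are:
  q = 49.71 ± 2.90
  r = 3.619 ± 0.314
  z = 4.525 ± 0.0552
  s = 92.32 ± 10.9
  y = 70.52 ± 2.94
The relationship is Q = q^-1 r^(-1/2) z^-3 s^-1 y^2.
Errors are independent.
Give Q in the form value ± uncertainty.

0.006148 ± 0.00102

Relative error in a monomial: (δQ/Q)² = Σ (nᵢ · δxᵢ/xᵢ)².
  (-1·δq/q)² = (-1×0.0583)² = 0.00340;  (−½·δr/r)² = (-0.5×0.0868)² = 0.00188;  (-3·δz/z)² = (-3×0.0122)² = 0.00134;  (-1·δs/s)² = (-1×0.118)² = 0.0139;  (2·δy/y)² = (2×0.0417)² = 0.00695
δQ/Q = √(0.0275) = 0.166
Q = 0.006148, so δQ = 0.166 × 0.006148 = 0.00102.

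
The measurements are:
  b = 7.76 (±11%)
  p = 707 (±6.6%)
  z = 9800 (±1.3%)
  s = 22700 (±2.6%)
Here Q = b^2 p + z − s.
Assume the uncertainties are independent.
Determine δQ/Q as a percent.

33.0%

Let w = b^2·p = 42600. δw/w = √((2·δb/b)² + (1·δp/p)²) = √(0.0484 + 0.00436) = 0.230, so δw = 9780.
Q = w + z − s: δQ = √(δw² + δz² + δs²) = √(9.56e+07 + 16200 + 3.48e+05) = 9800
Q = 29700, so δQ/Q = 9800/29700 = 0.330.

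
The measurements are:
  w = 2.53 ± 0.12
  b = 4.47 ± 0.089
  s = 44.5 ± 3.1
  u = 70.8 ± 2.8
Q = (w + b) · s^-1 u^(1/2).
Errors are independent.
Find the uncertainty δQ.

0.0999

Let h = w + b = 7.00. δh = √(δw² + δb²) = √(0.0144 + 0.00792) = 0.149, so δh/h = 0.0213.
Q is then a monomial in h, s, u:
δQ/Q = √((δh/h)² + (-1·δs/s)² + (½·δu/u)²) = √(0.000456 + 0.00485 + 0.000391) = 0.0755
Q = 1.32, so δQ = 0.0755 × 1.32 = 0.0999.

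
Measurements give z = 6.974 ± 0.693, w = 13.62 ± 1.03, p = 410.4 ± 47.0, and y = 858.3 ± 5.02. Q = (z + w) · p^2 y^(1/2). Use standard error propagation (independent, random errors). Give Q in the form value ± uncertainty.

(1.016 ± 0.241) × 10^8

Let u = z + w = 20.59. δu = √(δz² + δw²) = √(0.480 + 1.06) = 1.24, so δu/u = 0.0603.
Q is then a monomial in u, p, y:
δQ/Q = √((δu/u)² + (2·δp/p)² + (½·δy/y)²) = √(0.00363 + 0.0525 + 8.55e-06) = 0.237
Q = 1.016e+08, so δQ = 0.237 × 1.016e+08 = 2.41e+07.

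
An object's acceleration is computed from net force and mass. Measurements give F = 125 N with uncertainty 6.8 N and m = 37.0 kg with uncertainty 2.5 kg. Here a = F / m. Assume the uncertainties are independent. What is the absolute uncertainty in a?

For a monomial a ∝ F, m^-1, fractional errors add in quadrature:
  (1·δF/F)² = (1×0.0544)² = 0.00296;  (-1·δm/m)² = (-1×0.0676)² = 0.00457
δa/a = √(0.00752) = 0.0867
a = 3.38 m/s^2, so δa = 0.0867 × 3.38 = 0.293 m/s^2.

0.293 m/s^2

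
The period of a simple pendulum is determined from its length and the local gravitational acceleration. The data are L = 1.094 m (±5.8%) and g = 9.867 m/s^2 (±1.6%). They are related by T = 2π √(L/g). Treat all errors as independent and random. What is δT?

0.0629 s

Relative error in a monomial: (δT/T)² = Σ (nᵢ · δxᵢ/xᵢ)².
  (½·δL/L)² = (0.5×0.0580)² = 0.000841;  (−½·δg/g)² = (-0.5×0.0160)² = 6.4e-05
δT/T = √(0.000905) = 0.0301
T = 2.092 s, so δT = 0.0301 × 2.092 = 0.0629 s.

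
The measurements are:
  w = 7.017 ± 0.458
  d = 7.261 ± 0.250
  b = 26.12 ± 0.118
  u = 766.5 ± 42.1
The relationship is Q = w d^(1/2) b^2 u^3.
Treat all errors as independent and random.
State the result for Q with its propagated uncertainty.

For a monomial Q ∝ w, d^(1/2), b^2, u^3, fractional errors add in quadrature:
  (1·δw/w)² = (1×0.0653)² = 0.00426;  (½·δd/d)² = (0.5×0.0344)² = 0.000296;  (2·δb/b)² = (2×0.00452)² = 8.16e-05;  (3·δu/u)² = (3×0.0549)² = 0.0272
δQ/Q = √(0.0318) = 0.178
Q = 5.809e+12, so δQ = 0.178 × 5.809e+12 = 1.04e+12.

(5.809 ± 1.04) × 10^12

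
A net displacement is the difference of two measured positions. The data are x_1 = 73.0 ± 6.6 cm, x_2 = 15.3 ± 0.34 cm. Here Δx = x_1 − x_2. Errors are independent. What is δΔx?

6.61 cm

For a sum/difference, combine absolute errors in quadrature:
  (δx_1)² = 43.6;  (δx_2)² = 0.116
δΔx = √(43.7) = 6.61 cm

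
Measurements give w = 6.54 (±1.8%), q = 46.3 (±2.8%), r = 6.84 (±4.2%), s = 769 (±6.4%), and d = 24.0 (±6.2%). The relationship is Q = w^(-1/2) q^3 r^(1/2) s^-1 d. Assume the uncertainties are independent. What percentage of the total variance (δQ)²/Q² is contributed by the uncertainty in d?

24.8%

(δQ/Q)² = (−½·δw/w)² + (3·δq/q)² + (½·δr/r)² + (-1·δs/s)² + (1·δd/d)²
  w term: (-0.5×0.0180)² = 8.1e-05
  q term: (3×0.0280)² = 0.00706
  r term: (0.5×0.0420)² = 0.000441
  s term: (-1×0.0640)² = 0.00410
  d term: (1×0.0620)² = 0.00384
Total = 0.0155. Share from d = 0.00384/0.0155 = 0.248.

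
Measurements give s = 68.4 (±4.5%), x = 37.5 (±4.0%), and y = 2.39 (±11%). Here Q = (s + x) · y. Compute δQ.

29.0

Let u = s + x = 106. δu = √(δs² + δx²) = √(9.47 + 2.25) = 3.42, so δu/u = 0.0323.
Q is then a monomial in u, y:
δQ/Q = √((δu/u)² + (1·δy/y)²) = √(0.00105 + 0.0121) = 0.115
Q = 253, so δQ = 0.115 × 253 = 29.0.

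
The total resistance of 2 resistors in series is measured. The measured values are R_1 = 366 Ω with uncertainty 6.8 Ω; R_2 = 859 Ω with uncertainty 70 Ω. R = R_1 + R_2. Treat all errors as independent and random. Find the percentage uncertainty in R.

5.74%

Absolute uncertainties add in quadrature for a linear combination:
  (δR_1)² = 46.2;  (δR_2)² = 4900
δR = √(4950) = 70.3 Ω
R = 1220 Ω, so δR/R = 70.3/1220 = 0.0574.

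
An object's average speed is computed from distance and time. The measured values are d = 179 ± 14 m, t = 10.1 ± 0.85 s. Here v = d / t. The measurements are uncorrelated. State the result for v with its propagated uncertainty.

17.7 ± 2.04 m/s

Products/powers → add relative errors in quadrature, weighted by exponent:
  (1·δd/d)² = (1×0.0782)² = 0.00612;  (-1·δt/t)² = (-1×0.0842)² = 0.00708
δv/v = √(0.0132) = 0.115
v = 17.7 m/s, so δv = 0.115 × 17.7 = 2.04 m/s.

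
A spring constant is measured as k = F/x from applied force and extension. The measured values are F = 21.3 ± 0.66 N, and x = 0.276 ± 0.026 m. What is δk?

Relative error in a monomial: (δk/k)² = Σ (nᵢ · δxᵢ/xᵢ)².
  (1·δF/F)² = (1×0.0310)² = 0.000960;  (-1·δx/x)² = (-1×0.0942)² = 0.00887
δk/k = √(0.00983) = 0.0992
k = 77.2 N/m, so δk = 0.0992 × 77.2 = 7.65 N/m.

7.65 N/m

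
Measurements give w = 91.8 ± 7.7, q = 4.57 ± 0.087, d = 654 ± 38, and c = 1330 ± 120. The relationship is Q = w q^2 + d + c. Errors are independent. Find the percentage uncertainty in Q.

5.56%

Let p = w·q^2 = 1920. δp/p = √((1·δw/w)² + (2·δq/q)²) = √(0.00704 + 0.00145) = 0.0921, so δp = 177.
Q = p + d + c: δQ = √(δp² + δd² + δc²) = √(31200 + 1440 + 14400) = 217
Q = 3900, so δQ/Q = 217/3900 = 0.0556.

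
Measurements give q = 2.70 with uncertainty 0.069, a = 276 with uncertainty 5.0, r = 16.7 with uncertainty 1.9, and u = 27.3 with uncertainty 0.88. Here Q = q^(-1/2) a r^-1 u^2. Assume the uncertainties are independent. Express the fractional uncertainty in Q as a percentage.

Relative error in a monomial: (δQ/Q)² = Σ (nᵢ · δxᵢ/xᵢ)².
  (−½·δq/q)² = (-0.5×0.0256)² = 0.000163;  (1·δa/a)² = (1×0.0181)² = 0.000328;  (-1·δr/r)² = (-1×0.114)² = 0.0129;  (2·δu/u)² = (2×0.0322)² = 0.00416
δQ/Q = √(0.0176) = 0.133

13.3%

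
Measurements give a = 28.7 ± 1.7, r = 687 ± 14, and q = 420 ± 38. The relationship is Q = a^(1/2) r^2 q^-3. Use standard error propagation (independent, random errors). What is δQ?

0.00942

Since Q is a product/quotient, work with relative uncertainties:
  (½·δa/a)² = (0.5×0.0592)² = 0.000877;  (2·δr/r)² = (2×0.0204)² = 0.00166;  (-3·δq/q)² = (-3×0.0905)² = 0.0737
δQ/Q = √(0.0762) = 0.276
Q = 0.0341, so δQ = 0.276 × 0.0341 = 0.00942.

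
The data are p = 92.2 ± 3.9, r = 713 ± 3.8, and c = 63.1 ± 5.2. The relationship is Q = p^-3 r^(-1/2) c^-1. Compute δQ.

1.15e-10

Q is a product of powers, so relative uncertainties combine in quadrature:
  (-3·δp/p)² = (-3×0.0423)² = 0.0161;  (−½·δr/r)² = (-0.5×0.00533)² = 7.1e-06;  (-1·δc/c)² = (-1×0.0824)² = 0.00679
δQ/Q = √(0.0229) = 0.151
Q = 7.57e-10, so δQ = 0.151 × 7.57e-10 = 1.15e-10.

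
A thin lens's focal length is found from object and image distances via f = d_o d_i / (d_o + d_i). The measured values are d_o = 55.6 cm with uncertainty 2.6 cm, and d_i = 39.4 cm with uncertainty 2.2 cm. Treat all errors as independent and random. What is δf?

∂f/∂d_o = (d_i/(d_o+d_i))² = 0.172;  ∂f/∂d_i = (d_o/(d_o+d_i))² = 0.343
δf = √((∂f/∂d_o · δd_o)² + (∂f/∂d_i · δd_i)²) = √(0.200 + 0.568) = 0.876 cm

0.876 cm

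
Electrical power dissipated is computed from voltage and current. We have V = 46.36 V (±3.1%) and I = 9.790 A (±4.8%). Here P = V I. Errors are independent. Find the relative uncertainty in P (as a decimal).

0.0571

Each factor contributes (exponent × relative error)² to (δP/P)²:
  (1·δV/V)² = (1×0.0310)² = 0.000961;  (1·δI/I)² = (1×0.0480)² = 0.00230
δP/P = √(0.00327) = 0.0571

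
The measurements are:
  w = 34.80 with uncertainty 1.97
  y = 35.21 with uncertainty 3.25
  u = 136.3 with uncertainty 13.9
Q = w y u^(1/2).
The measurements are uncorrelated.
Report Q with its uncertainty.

Since Q is a product/quotient, work with relative uncertainties:
  (1·δw/w)² = (1×0.0566)² = 0.00320;  (1·δy/y)² = (1×0.0923)² = 0.00852;  (½·δu/u)² = (0.5×0.102)² = 0.00260
δQ/Q = √(0.0143) = 0.120
Q = 14310, so δQ = 0.120 × 14310 = 1710.

14310 ± 1710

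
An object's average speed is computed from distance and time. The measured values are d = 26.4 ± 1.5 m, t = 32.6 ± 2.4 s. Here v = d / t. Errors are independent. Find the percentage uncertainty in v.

9.30%

For a monomial v ∝ d, t^-1, fractional errors add in quadrature:
  (1·δd/d)² = (1×0.0568)² = 0.00323;  (-1·δt/t)² = (-1×0.0736)² = 0.00542
δv/v = √(0.00865) = 0.0930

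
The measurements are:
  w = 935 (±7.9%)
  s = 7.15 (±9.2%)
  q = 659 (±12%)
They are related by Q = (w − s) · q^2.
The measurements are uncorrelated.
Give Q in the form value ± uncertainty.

Let u = w − s = 928. δu = √(δw² + δs²) = √(5460 + 0.433) = 73.9, so δu/u = 0.0796.
Q is then a monomial in u, q:
δQ/Q = √((δu/u)² + (2·δq/q)²) = √(0.00634 + 0.0576) = 0.253
Q = 4.03e+08, so δQ = 0.253 × 4.03e+08 = 1.02e+08.

(4.03 ± 1.02) × 10^8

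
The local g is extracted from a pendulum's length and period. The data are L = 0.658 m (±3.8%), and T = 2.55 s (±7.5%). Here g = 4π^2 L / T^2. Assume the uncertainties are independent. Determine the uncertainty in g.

Products/powers → add relative errors in quadrature, weighted by exponent:
  (1·δL/L)² = (1×0.0380)² = 0.00144;  (-2·δT/T)² = (-2×0.0750)² = 0.0225
δg/g = √(0.0239) = 0.155
g = 3.99 m/s^2, so δg = 0.155 × 3.99 = 0.618 m/s^2.

0.618 m/s^2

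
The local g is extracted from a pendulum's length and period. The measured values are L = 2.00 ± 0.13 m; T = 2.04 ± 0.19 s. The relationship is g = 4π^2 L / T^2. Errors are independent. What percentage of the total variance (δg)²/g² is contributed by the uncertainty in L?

(δg/g)² = (1·δL/L)² + (-2·δT/T)²
  L term: (1×0.0650)² = 0.00423
  T term: (-2×0.0931)² = 0.0347
Total = 0.0389. Share from L = 0.00423/0.0389 = 0.109.

10.9%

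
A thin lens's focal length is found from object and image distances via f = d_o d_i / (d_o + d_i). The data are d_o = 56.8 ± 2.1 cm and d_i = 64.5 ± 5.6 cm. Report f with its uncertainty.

30.2 ± 1.36 cm

∂f/∂d_o = (d_i/(d_o+d_i))² = 0.283;  ∂f/∂d_i = (d_o/(d_o+d_i))² = 0.219
δf = √((∂f/∂d_o · δd_o)² + (∂f/∂d_i · δd_i)²) = √(0.353 + 1.51) = 1.36 cm
f = 30.2 cm.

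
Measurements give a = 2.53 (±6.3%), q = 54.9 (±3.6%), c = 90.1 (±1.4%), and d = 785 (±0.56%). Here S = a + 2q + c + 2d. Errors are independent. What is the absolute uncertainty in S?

9.72

For a sum/difference, combine absolute errors in quadrature:
  (δa)² = 0.0254;  (2·δq)² = 15.6;  (δc)² = 1.59;  (2·δd)² = 77.3
δS = √(94.5) = 9.72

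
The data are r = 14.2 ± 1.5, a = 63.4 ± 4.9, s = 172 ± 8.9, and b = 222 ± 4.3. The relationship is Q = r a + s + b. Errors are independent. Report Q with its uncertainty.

1290 ± 118

Let p = r·a = 900. δp/p = √((1·δr/r)² + (1·δa/a)²) = √(0.0112 + 0.00597) = 0.131, so δp = 118.
Q = p + s + b: δQ = √(δp² + δs² + δb²) = √(13900 + 79.2 + 18.5) = 118
Q = 1290.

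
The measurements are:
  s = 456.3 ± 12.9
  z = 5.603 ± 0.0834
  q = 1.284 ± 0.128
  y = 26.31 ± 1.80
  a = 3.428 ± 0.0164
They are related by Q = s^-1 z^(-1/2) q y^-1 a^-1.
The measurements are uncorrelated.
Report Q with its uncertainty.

(1.318 ± 0.164) × 10^-5

For a monomial Q ∝ s^-1, z^(-1/2), q, y^-1, a^-1, fractional errors add in quadrature:
  (-1·δs/s)² = (-1×0.0283)² = 0.000799;  (−½·δz/z)² = (-0.5×0.0149)² = 5.54e-05;  (1·δq/q)² = (1×0.0997)² = 0.00994;  (-1·δy/y)² = (-1×0.0684)² = 0.00468;  (-1·δa/a)² = (-1×0.00478)² = 2.29e-05
δQ/Q = √(0.0155) = 0.124
Q = 1.318e-05, so δQ = 0.124 × 1.318e-05 = 1.64e-06.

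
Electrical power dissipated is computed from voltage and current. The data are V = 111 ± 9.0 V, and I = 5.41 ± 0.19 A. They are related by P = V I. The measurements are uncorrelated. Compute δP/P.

For a monomial P ∝ V, I, fractional errors add in quadrature:
  (1·δV/V)² = (1×0.0811)² = 0.00657;  (1·δI/I)² = (1×0.0351)² = 0.00123
δP/P = √(0.00781) = 0.0884

0.0884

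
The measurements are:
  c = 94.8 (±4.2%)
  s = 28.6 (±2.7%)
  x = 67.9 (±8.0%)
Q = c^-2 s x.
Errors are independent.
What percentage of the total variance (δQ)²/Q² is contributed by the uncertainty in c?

(δQ/Q)² = (-2·δc/c)² + (1·δs/s)² + (1·δx/x)²
  c term: (-2×0.0420)² = 0.00706
  s term: (1×0.0270)² = 0.000729
  x term: (1×0.0800)² = 0.00640
Total = 0.0142. Share from c = 0.00706/0.0142 = 0.497.

49.7%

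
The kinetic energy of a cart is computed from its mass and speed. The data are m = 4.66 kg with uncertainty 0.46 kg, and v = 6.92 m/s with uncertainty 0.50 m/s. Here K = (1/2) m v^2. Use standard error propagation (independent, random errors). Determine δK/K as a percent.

For a monomial K ∝ m, v^2, fractional errors add in quadrature:
  (1·δm/m)² = (1×0.0987)² = 0.00974;  (2·δv/v)² = (2×0.0723)² = 0.0209
δK/K = √(0.0306) = 0.175

17.5%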